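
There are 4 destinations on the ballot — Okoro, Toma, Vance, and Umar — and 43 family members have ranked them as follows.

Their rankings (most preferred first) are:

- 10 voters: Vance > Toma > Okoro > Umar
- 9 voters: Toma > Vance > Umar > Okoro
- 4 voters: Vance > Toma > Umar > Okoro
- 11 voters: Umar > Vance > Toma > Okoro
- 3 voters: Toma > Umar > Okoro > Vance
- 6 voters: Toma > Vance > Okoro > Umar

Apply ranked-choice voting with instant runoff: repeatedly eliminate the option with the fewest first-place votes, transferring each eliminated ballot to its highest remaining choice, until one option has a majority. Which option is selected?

Round 1: Toma 18, Vance 14, Umar 11, Okoro 0. Okoro has the fewest and is eliminated.
Round 2: Toma 18, Vance 14, Umar 11. Umar has the fewest and is eliminated.
Round 3: Vance 25, Toma 18. Vance has a majority.

Vance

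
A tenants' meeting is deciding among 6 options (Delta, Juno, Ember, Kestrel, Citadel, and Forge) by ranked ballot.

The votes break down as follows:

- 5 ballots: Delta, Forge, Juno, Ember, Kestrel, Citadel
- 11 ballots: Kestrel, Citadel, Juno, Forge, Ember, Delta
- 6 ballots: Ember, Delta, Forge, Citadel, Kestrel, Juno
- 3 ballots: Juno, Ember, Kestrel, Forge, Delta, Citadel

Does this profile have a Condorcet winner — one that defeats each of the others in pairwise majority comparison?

Head-to-head results (25 voters total):
Delta vs Juno: Juno wins 14–11.
Delta vs Ember: Ember wins 20–5.
Delta vs Kestrel: Kestrel wins 14–11.
Delta vs Citadel: Delta wins 14–11.
Delta vs Forge: Forge wins 14–11.
Juno vs Ember: Juno wins 19–6.
Juno vs Kestrel: Kestrel wins 17–8.
Juno vs Citadel: Citadel wins 17–8.
Juno vs Forge: Juno wins 14–11.
Ember vs Kestrel: Ember wins 14–11.
Ember vs Citadel: Ember wins 14–11.
Ember vs Forge: Forge wins 16–9.
Kestrel vs Citadel: Kestrel wins 19–6.
Kestrel vs Forge: Kestrel wins 14–11.
Citadel vs Forge: Forge wins 14–11.
No candidate beats all others: Delta beats Citadel beats Juno beats Delta, a majority cycle.

No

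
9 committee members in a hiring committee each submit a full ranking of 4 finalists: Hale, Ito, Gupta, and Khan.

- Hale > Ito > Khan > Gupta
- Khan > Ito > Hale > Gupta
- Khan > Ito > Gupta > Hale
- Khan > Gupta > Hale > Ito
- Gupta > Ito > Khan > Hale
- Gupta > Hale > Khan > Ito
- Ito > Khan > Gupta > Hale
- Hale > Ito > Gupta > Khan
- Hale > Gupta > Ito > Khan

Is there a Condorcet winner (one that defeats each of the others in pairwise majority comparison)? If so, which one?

Head-to-head results (9 voters total):
Hale vs Ito: Hale wins 5–4.
Hale vs Gupta: Gupta wins 5–4.
Hale vs Khan: Khan wins 5–4.
Ito vs Gupta: Ito wins 5–4.
Ito vs Khan: Ito wins 5–4.
Gupta vs Khan: Khan wins 5–4.
No candidate beats all others: Hale beats Ito beats Gupta beats Hale, a majority cycle.

None — there is no Condorcet winner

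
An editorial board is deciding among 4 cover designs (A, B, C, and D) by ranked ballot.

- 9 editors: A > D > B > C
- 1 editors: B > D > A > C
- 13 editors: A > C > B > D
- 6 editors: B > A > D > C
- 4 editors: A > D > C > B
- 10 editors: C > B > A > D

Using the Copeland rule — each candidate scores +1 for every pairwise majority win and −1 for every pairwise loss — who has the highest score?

Pairwise results:
  A vs B: A wins 26–17.
  A vs C: A wins 33–10.
  A vs D: A wins 42–1.
  B vs C: C wins 27–16.
  B vs D: B wins 30–13.
  C vs D: C wins 23–20.
Copeland scores (wins − losses):
  A: 3 − 0 = 3
  B: 1 − 2 = -1
  C: 2 − 1 = 1
  D: 0 − 3 = -3
A has the best Copeland score.

A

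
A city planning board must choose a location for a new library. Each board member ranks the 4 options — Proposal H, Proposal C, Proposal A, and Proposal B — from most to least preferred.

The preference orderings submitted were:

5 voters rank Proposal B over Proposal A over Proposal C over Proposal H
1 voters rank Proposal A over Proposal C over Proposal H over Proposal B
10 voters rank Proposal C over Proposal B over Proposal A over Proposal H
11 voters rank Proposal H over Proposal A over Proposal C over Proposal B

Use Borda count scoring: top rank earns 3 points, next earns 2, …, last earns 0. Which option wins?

Proposal C

Borda scores:
  Proposal H: 5·0 + 1 + 10·0 + 11·3 = 34
  Proposal C: 5·1 + 2 + 10·3 + 11·1 = 48
  Proposal A: 5·2 + 3 + 10·1 + 11·2 = 45
  Proposal B: 5·3 + 0 + 10·2 + 11·0 = 35
Proposal C has the highest total.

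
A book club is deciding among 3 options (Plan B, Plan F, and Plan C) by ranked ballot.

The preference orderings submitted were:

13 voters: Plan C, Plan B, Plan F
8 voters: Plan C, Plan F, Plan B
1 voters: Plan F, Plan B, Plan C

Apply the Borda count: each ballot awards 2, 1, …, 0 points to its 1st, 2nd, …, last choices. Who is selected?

Plan C

Borda scores:
  Plan B: 13·1 + 8·0 + 1 = 14
  Plan F: 13·0 + 8·1 + 2 = 10
  Plan C: 13·2 + 8·2 + 0 = 42
Plan C has the highest total.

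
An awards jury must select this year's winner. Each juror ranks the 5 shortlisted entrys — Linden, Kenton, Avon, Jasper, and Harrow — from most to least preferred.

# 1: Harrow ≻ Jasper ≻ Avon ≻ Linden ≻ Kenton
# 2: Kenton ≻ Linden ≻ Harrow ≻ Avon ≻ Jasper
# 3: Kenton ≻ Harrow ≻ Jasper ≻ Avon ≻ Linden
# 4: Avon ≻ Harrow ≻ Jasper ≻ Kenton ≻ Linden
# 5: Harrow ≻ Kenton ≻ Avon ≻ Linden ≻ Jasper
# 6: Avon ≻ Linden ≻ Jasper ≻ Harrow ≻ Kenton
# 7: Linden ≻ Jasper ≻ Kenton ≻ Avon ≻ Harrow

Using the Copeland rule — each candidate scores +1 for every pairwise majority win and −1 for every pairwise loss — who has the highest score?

Pairwise results:
  Linden vs Kenton: Kenton wins 4–3.
  Linden vs Avon: Avon wins 5–2.
  Linden vs Jasper: Linden wins 4–3.
  Linden vs Harrow: Harrow wins 4–3.
  Kenton vs Avon: Kenton wins 4–3.
  Kenton vs Jasper: Jasper wins 4–3.
  Kenton vs Harrow: Harrow wins 4–3.
  Avon vs Jasper: Avon wins 4–3.
  Avon vs Harrow: Harrow wins 4–3.
  Jasper vs Harrow: Harrow wins 5–2.
Copeland scores (wins − losses):
  Linden: 1 − 3 = -2
  Kenton: 2 − 2 = 0
  Avon: 2 − 2 = 0
  Jasper: 1 − 3 = -2
  Harrow: 4 − 0 = 4
Harrow has the best Copeland score.

Harrow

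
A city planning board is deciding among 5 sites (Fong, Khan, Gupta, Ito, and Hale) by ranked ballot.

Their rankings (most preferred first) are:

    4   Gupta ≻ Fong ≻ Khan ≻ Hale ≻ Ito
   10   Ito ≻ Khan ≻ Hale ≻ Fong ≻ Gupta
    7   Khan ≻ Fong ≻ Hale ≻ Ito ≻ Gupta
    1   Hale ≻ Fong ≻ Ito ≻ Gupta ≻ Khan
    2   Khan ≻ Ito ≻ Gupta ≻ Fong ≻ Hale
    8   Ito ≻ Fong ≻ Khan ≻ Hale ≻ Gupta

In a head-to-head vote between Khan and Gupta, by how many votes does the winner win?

Ballots ranking Khan above Gupta: 10+7+2+8 = 27.
Ballots ranking Gupta above Khan: 4+1 = 5.
Khan wins 27–5, a margin of 22.

22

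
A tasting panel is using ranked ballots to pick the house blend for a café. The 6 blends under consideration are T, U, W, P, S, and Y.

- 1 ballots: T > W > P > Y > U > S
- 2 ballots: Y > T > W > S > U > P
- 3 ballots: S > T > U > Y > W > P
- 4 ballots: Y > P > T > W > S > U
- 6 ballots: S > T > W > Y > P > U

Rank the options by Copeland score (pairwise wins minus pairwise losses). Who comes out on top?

S

Pairwise results:
  T vs U: T wins 16–0.
  T vs W: T wins 16–0.
  T vs P: T wins 12–4.
  T vs S: S wins 9–7.
  T vs Y: T wins 10–6.
  U vs W: W wins 13–3.
  U vs P: P wins 11–5.
  U vs S: S wins 15–1.
  U vs Y: Y wins 13–3.
  W vs P: W wins 12–4.
  W vs S: S wins 9–7.
  W vs Y: Y wins 9–7.
  P vs S: S wins 11–5.
  P vs Y: Y wins 15–1.
  S vs Y: S wins 9–7.
Copeland scores (wins − losses):
  T: 4 − 1 = 3
  U: 0 − 5 = -5
  W: 2 − 3 = -1
  P: 1 − 4 = -3
  S: 5 − 0 = 5
  Y: 3 − 2 = 1
S has the best Copeland score.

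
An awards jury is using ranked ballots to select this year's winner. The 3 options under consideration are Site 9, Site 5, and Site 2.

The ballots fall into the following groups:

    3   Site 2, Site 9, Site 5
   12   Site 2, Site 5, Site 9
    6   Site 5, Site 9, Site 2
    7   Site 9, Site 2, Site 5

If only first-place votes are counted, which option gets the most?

First-place vote totals:
  Site 9: 7
  Site 5: 6
  Site 2: 15
Site 2 has the most first-place votes.

Site 2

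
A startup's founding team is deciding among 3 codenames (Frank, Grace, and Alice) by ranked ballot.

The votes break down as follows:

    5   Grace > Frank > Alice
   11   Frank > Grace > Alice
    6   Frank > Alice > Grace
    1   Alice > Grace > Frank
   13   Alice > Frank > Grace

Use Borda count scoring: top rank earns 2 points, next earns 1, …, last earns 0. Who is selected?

Frank

Borda scores:
  Frank: 5·1 + 11·2 + 6·2 + 0 + 13·1 = 52
  Grace: 5·2 + 11·1 + 6·0 + 1 + 13·0 = 22
  Alice: 5·0 + 11·0 + 6·1 + 2 + 13·2 = 34
Frank has the highest total.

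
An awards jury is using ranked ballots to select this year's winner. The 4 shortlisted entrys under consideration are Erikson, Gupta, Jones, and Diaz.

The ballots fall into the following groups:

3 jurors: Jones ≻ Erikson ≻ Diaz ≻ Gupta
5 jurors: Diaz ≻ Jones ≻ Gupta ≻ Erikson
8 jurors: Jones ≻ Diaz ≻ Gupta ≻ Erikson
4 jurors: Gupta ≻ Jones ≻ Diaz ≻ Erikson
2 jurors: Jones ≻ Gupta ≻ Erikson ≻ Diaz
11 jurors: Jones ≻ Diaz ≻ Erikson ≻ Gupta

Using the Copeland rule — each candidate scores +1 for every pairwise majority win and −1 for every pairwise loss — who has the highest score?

Jones

Pairwise results:
  Erikson vs Gupta: Gupta wins 19–14.
  Erikson vs Jones: Jones wins 33–0.
  Erikson vs Diaz: Diaz wins 28–5.
  Gupta vs Jones: Jones wins 29–4.
  Gupta vs Diaz: Diaz wins 27–6.
  Jones vs Diaz: Jones wins 28–5.
Copeland scores (wins − losses):
  Erikson: 0 − 3 = -3
  Gupta: 1 − 2 = -1
  Jones: 3 − 0 = 3
  Diaz: 2 − 1 = 1
Jones has the best Copeland score.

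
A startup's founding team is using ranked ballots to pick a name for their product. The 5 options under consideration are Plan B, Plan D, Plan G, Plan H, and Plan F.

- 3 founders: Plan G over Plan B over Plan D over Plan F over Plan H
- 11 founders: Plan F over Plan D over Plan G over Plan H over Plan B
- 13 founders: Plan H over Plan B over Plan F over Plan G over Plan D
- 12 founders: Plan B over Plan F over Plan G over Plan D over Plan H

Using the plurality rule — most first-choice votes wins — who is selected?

Plan H

First-place vote totals:
  Plan B: 12
  Plan D: 0
  Plan G: 3
  Plan H: 13
  Plan F: 11
Plan H has the most first-place votes.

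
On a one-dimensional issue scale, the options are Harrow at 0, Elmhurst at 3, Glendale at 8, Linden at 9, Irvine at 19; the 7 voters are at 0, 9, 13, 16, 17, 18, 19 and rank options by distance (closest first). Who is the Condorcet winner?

With single-peaked preferences on a line, the Condorcet winner is the candidate closest to the median voter.
The median voter (position 16) is closest to Irvine at 19.
Check: Irvine vs Elmhurst — voters closer to Irvine: 5 of 7.

Irvine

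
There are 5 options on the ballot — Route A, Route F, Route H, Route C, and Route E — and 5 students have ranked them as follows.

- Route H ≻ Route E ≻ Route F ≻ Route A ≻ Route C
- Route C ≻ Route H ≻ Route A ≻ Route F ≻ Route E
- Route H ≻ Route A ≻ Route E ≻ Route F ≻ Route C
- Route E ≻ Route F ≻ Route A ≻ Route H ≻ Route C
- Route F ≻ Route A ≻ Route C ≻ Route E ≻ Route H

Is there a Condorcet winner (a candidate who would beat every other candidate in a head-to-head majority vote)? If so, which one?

Route H

Head-to-head results (5 voters total):
Route A vs Route F: Route F wins 3–2.
Route A vs Route H: Route H wins 3–2.
Route A vs Route C: Route A wins 4–1.
Route A vs Route E: Route A wins 3–2.
Route F vs Route H: Route H wins 3–2.
Route F vs Route C: Route F wins 4–1.
Route F vs Route E: Route E wins 3–2.
Route H vs Route C: Route H wins 3–2.
Route H vs Route E: Route H wins 3–2.
Route C vs Route E: Route E wins 3–2.
Route H beats each rival — Route A (3–2), Route F (3–2), Route C (3–2), Route E (3–2) — so Route H is the Condorcet winner.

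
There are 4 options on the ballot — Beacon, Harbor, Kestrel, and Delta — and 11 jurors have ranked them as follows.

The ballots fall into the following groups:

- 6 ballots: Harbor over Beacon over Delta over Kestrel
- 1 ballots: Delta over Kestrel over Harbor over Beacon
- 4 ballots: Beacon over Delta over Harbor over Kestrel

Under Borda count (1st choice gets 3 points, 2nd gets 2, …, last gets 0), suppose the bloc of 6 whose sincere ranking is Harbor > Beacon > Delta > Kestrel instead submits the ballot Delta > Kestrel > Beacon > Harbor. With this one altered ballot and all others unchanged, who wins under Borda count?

Borda totals with the altered ballot: Beacon 18, Harbor 5, Kestrel 14, Delta 29.
The switch changes the winner from Beacon to Delta.

Delta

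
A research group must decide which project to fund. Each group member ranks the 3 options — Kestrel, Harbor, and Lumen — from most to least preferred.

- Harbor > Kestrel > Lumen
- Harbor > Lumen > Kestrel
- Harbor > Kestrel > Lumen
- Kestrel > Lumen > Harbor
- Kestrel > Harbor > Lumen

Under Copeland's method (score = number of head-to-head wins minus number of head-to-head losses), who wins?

Pairwise results:
  Kestrel vs Harbor: Harbor wins 3–2.
  Kestrel vs Lumen: Kestrel wins 4–1.
  Harbor vs Lumen: Harbor wins 4–1.
Copeland scores (wins − losses):
  Kestrel: 1 − 1 = 0
  Harbor: 2 − 0 = 2
  Lumen: 0 − 2 = -2
Harbor has the best Copeland score.

Harbor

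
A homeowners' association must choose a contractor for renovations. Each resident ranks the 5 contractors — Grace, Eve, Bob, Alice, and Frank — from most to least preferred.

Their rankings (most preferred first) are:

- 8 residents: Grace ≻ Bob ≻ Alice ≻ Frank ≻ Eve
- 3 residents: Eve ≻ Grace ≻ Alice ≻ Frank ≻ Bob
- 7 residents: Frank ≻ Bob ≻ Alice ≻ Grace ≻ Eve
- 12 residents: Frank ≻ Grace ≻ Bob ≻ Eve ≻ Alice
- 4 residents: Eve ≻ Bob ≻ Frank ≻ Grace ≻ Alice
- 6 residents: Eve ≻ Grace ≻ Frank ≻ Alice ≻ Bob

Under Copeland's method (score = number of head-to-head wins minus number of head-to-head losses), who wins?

Pairwise results:
  Grace vs Eve: Grace wins 27–13.
  Grace vs Bob: Grace wins 29–11.
  Grace vs Alice: Grace wins 33–7.
  Grace vs Frank: Frank wins 23–17.
  Eve vs Bob: Bob wins 27–13.
  Eve vs Alice: Eve wins 25–15.
  Eve vs Frank: Frank wins 27–13.
  Bob vs Alice: Bob wins 31–9.
  Bob vs Frank: Frank wins 28–12.
  Alice vs Frank: Frank wins 29–11.
Copeland scores (wins − losses):
  Grace: 3 − 1 = 2
  Eve: 1 − 3 = -2
  Bob: 2 − 2 = 0
  Alice: 0 − 4 = -4
  Frank: 4 − 0 = 4
Frank has the best Copeland score.

Frank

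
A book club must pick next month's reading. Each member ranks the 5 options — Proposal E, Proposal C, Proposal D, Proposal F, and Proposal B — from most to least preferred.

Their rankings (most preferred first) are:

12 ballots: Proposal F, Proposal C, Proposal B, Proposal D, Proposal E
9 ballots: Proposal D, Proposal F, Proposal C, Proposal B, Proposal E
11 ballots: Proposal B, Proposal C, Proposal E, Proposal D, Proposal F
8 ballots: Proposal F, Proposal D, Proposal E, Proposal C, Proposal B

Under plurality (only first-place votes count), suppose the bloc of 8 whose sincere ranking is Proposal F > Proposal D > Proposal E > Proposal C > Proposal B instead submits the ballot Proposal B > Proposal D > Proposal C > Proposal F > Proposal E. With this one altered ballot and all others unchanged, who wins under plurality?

Proposal B

First-place totals with the altered ballot: Proposal E 0, Proposal C 0, Proposal D 9, Proposal F 12, Proposal B 19.
The switch changes the winner from Proposal F to Proposal B.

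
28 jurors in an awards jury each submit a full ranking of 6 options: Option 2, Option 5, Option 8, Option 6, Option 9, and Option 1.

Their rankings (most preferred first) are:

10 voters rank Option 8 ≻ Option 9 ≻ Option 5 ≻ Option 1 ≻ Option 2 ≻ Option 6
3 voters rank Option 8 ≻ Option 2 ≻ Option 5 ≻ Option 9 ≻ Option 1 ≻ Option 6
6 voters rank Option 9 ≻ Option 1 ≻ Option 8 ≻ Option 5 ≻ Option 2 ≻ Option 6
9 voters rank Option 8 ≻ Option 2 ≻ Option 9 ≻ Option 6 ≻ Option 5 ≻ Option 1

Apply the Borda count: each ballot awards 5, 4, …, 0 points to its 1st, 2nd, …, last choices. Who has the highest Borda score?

Borda scores:
  Option 2: 10·1 + 3·4 + 6·1 + 9·4 = 64
  Option 5: 10·3 + 3·3 + 6·2 + 9·1 = 60
  Option 8: 10·5 + 3·5 + 6·3 + 9·5 = 128
  Option 6: 10·0 + 3·0 + 6·0 + 9·2 = 18
  Option 9: 10·4 + 3·2 + 6·5 + 9·3 = 103
  Option 1: 10·2 + 3·1 + 6·4 + 9·0 = 47
Option 8 has the highest total.

Option 8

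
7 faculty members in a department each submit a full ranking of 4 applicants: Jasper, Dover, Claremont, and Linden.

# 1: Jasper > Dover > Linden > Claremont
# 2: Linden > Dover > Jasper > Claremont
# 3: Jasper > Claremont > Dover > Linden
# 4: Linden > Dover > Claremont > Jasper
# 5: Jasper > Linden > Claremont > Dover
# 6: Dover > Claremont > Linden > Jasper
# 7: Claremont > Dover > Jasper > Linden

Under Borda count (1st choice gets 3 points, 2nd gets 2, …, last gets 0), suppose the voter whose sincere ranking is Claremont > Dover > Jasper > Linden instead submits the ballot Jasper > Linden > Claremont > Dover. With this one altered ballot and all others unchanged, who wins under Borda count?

Borda totals with the altered ballot: Jasper 13, Dover 10, Claremont 7, Linden 12.
The switch changes the winner from Dover to Jasper.

Jasper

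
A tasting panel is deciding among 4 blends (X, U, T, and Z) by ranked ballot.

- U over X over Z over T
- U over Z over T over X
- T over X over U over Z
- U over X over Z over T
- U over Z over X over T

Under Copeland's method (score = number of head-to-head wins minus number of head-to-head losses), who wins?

U

Pairwise results:
  X vs U: U wins 4–1.
  X vs T: X wins 3–2.
  X vs Z: X wins 3–2.
  U vs T: U wins 4–1.
  U vs Z: U wins 5–0.
  T vs Z: Z wins 4–1.
Copeland scores (wins − losses):
  X: 2 − 1 = 1
  U: 3 − 0 = 3
  T: 0 − 3 = -3
  Z: 1 − 2 = -1
U has the best Copeland score.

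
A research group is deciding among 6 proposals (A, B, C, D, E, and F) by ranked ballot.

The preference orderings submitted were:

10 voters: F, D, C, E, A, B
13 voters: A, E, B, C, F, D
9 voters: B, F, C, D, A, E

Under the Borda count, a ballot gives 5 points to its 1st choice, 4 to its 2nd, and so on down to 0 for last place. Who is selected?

F

Borda scores:
  A: 10·1 + 13·5 + 9·1 = 84
  B: 10·0 + 13·3 + 9·5 = 84
  C: 10·3 + 13·2 + 9·3 = 83
  D: 10·4 + 13·0 + 9·2 = 58
  E: 10·2 + 13·4 + 9·0 = 72
  F: 10·5 + 13·1 + 9·4 = 99
F has the highest total.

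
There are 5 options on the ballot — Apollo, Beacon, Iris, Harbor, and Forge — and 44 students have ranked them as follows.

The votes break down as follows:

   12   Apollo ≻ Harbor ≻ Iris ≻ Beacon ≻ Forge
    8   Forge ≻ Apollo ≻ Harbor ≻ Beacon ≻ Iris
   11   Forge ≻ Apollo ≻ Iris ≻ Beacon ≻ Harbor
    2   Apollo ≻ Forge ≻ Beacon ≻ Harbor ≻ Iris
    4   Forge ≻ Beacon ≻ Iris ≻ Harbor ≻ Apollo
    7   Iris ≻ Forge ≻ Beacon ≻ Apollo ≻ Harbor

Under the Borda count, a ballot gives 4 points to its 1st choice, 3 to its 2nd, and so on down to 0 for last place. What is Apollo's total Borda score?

120

Borda scores:
  Apollo: 12·4 + 8·3 + 11·3 + 2·4 + 4·0 + 7·1 = 120
  Beacon: 12·1 + 8·1 + 11·1 + 2·2 + 4·3 + 7·2 = 61
  Iris: 12·2 + 8·0 + 11·2 + 2·0 + 4·2 + 7·4 = 82
  Harbor: 12·3 + 8·2 + 11·0 + 2·1 + 4·1 + 7·0 = 58
  Forge: 12·0 + 8·4 + 11·4 + 2·3 + 4·4 + 7·3 = 119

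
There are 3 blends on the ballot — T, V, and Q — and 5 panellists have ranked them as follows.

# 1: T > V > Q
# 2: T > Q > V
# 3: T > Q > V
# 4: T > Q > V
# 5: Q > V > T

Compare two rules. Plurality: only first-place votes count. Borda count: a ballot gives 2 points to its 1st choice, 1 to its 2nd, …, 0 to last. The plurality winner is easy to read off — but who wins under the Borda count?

Plurality first-place counts: T 4, V 0, Q 1 → T.
Borda totals: T 8, V 2, Q 5 → T.

T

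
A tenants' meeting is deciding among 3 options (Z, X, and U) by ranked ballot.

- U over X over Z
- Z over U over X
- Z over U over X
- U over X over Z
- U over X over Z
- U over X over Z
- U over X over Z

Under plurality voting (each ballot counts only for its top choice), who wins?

U

First-place vote totals:
  Z: 2
  X: 0
  U: 5
U has the most first-place votes.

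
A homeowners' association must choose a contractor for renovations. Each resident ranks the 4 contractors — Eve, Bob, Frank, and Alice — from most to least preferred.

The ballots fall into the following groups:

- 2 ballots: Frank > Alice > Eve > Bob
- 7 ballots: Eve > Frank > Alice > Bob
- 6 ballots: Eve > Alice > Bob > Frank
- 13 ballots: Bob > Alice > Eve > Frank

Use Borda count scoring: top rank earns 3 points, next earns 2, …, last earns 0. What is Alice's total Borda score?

49

Borda scores:
  Eve: 2·1 + 7·3 + 6·3 + 13·1 = 54
  Bob: 2·0 + 7·0 + 6·1 + 13·3 = 45
  Frank: 2·3 + 7·2 + 6·0 + 13·0 = 20
  Alice: 2·2 + 7·1 + 6·2 + 13·2 = 49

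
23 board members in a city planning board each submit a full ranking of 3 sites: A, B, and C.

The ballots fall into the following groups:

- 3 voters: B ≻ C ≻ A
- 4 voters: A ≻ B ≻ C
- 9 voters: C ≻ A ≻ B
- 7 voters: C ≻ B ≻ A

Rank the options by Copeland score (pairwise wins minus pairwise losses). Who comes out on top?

C

Pairwise results:
  A vs B: A wins 13–10.
  A vs C: C wins 19–4.
  B vs C: C wins 16–7.
Copeland scores (wins − losses):
  A: 1 − 1 = 0
  B: 0 − 2 = -2
  C: 2 − 0 = 2
C has the best Copeland score.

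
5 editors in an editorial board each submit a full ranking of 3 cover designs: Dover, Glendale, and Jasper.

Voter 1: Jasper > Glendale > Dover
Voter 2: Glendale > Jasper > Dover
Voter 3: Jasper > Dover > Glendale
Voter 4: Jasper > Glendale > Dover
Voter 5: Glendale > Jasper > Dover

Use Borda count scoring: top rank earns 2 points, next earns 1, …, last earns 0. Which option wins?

Borda scores:
  Dover: 0 + 0 + 1 + 0 + 0 = 1
  Glendale: 1 + 2 + 0 + 1 + 2 = 6
  Jasper: 2 + 1 + 2 + 2 + 1 = 8
Jasper has the highest total.

Jasper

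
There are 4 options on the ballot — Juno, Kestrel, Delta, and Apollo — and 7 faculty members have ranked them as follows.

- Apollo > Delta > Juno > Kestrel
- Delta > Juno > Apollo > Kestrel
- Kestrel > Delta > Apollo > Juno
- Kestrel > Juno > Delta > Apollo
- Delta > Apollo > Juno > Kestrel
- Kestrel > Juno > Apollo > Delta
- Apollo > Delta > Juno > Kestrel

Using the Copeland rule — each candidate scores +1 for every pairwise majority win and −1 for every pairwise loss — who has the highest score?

Pairwise results:
  Juno vs Kestrel: Juno wins 4–3.
  Juno vs Delta: Delta wins 5–2.
  Juno vs Apollo: Apollo wins 4–3.
  Kestrel vs Delta: Delta wins 4–3.
  Kestrel vs Apollo: Apollo wins 4–3.
  Delta vs Apollo: Delta wins 4–3.
Copeland scores (wins − losses):
  Juno: 1 − 2 = -1
  Kestrel: 0 − 3 = -3
  Delta: 3 − 0 = 3
  Apollo: 2 − 1 = 1
Delta has the best Copeland score.

Delta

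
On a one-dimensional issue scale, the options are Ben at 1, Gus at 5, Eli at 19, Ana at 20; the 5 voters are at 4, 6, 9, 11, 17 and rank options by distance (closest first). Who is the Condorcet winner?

Gus

With single-peaked preferences on a line, the Condorcet winner is the candidate closest to the median voter.
The median voter (position 9) is closest to Gus at 5.
Check: Gus vs Ben — voters closer to Gus: 5 of 5.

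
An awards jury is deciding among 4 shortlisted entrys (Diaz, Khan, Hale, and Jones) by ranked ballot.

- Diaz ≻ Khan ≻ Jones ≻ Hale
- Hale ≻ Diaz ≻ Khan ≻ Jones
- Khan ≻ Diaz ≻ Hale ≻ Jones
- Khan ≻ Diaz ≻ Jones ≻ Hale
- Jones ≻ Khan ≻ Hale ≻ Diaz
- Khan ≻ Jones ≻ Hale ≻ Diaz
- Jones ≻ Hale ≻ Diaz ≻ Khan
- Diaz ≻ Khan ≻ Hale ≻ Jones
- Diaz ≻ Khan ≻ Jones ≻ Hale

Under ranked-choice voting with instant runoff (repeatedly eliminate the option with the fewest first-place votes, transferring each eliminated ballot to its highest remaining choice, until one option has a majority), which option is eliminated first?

Round 1: Diaz 3, Khan 3, Jones 2, Hale 1. Hale has the fewest and is eliminated.
Round 2: Diaz 4, Khan 3, Jones 2. Jones has the fewest and is eliminated.
Round 3: Diaz 5, Khan 4. Diaz has a majority.

Hale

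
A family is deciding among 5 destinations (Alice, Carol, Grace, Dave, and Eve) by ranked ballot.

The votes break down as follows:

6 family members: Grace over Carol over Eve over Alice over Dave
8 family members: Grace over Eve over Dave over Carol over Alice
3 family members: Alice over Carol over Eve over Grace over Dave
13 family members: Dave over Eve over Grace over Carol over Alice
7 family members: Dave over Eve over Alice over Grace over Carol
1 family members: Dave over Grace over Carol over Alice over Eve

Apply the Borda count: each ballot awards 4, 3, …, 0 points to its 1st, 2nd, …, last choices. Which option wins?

Borda scores:
  Alice: 6·1 + 8·0 + 3·4 + 13·0 + 7·2 + 1 = 33
  Carol: 6·3 + 8·1 + 3·3 + 13·1 + 7·0 + 2 = 50
  Grace: 6·4 + 8·4 + 3·1 + 13·2 + 7·1 + 3 = 95
  Dave: 6·0 + 8·2 + 3·0 + 13·4 + 7·4 + 4 = 100
  Eve: 6·2 + 8·3 + 3·2 + 13·3 + 7·3 + 0 = 102
Eve has the highest total.

Eve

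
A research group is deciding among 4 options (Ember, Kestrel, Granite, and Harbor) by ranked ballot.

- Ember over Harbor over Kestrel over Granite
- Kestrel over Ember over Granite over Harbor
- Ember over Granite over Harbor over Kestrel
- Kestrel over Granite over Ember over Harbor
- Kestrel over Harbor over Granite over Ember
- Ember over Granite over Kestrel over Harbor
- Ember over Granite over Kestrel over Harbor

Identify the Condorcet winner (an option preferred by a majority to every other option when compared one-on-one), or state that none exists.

Ember

Head-to-head results (7 voters total):
Ember vs Kestrel: Ember wins 4–3.
Ember vs Granite: Ember wins 5–2.
Ember vs Harbor: Ember wins 6–1.
Kestrel vs Granite: Kestrel wins 4–3.
Kestrel vs Harbor: Kestrel wins 5–2.
Granite vs Harbor: Granite wins 5–2.
Ember beats each rival — Kestrel (4–3), Granite (5–2), Harbor (6–1) — so Ember is the Condorcet winner.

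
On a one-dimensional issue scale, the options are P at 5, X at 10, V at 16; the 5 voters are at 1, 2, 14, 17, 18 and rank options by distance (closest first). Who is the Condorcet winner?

V

With single-peaked preferences on a line, the Condorcet winner is the candidate closest to the median voter.
The median voter (position 14) is closest to V at 16.
Check: V vs P — voters closer to V: 3 of 5.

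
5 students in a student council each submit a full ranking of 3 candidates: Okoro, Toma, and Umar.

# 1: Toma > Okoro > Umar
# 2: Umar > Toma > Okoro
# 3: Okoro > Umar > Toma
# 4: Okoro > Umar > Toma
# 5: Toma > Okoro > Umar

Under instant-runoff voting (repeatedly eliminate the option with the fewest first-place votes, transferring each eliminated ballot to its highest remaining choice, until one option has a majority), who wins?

Toma

Round 1: Okoro 2, Toma 2, Umar 1. Umar has the fewest and is eliminated.
Round 2: Toma 3, Okoro 2. Toma has a majority.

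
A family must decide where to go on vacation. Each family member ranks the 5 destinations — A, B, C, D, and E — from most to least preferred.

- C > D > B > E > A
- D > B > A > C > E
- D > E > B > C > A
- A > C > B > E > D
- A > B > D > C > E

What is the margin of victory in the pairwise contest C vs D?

Ballots ranking C above D: 2.
Ballots ranking D above C: 3.
D wins 3–2, a margin of 1.

1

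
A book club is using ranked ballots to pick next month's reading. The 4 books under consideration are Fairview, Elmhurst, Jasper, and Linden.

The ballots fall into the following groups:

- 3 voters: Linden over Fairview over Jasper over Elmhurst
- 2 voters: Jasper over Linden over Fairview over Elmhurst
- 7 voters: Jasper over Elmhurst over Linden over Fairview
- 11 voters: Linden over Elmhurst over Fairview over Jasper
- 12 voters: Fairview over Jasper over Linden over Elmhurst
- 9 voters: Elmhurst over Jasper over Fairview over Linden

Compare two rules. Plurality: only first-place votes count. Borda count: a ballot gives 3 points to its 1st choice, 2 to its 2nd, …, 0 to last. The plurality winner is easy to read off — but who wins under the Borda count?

Jasper

Plurality first-place counts: Fairview 12, Elmhurst 9, Jasper 9, Linden 14 → Linden.
Borda totals: Fairview 64, Elmhurst 63, Jasper 72, Linden 65 → Jasper.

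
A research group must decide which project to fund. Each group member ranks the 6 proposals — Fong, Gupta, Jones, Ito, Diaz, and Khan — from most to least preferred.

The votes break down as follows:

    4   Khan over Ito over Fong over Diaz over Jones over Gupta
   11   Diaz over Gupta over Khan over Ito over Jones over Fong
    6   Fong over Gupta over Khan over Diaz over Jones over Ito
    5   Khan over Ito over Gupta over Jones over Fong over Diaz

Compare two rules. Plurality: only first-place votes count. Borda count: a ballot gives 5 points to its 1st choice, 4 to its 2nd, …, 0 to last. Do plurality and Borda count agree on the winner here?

Plurality first-place counts: Fong 6, Gupta 0, Jones 0, Ito 0, Diaz 11, Khan 9 → Diaz.
Borda totals: Fong 47, Gupta 83, Jones 31, Ito 58, Diaz 75, Khan 96 → Khan.
The two rules disagree: plurality picks Diaz, Borda picks Khan.

No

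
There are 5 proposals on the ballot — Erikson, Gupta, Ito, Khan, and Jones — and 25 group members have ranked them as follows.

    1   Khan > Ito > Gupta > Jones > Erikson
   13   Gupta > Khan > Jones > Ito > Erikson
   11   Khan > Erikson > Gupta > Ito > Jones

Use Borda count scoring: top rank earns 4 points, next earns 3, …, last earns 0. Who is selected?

Borda scores:
  Erikson: 0 + 13·0 + 11·3 = 33
  Gupta: 2 + 13·4 + 11·2 = 76
  Ito: 3 + 13·1 + 11·1 = 27
  Khan: 4 + 13·3 + 11·4 = 87
  Jones: 1 + 13·2 + 11·0 = 27
Khan has the highest total.

Khan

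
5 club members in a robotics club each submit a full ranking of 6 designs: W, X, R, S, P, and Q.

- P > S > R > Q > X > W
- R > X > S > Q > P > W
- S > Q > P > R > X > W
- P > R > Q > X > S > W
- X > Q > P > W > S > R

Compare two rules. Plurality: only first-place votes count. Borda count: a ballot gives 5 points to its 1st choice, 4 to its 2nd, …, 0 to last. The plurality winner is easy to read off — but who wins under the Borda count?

P

Plurality first-place counts: W 0, X 1, R 1, S 1, P 2, Q 0 → P.
Borda totals: W 2, X 13, R 14, S 14, P 17, Q 15 → P.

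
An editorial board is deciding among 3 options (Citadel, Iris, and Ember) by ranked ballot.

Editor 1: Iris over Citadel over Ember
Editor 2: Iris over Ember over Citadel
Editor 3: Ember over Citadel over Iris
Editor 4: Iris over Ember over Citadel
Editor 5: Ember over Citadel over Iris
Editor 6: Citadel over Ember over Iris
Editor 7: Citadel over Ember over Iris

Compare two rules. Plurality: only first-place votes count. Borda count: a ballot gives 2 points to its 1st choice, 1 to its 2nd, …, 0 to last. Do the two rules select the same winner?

Plurality first-place counts: Citadel 2, Iris 3, Ember 2 → Iris.
Borda totals: Citadel 7, Iris 6, Ember 8 → Ember.
The two rules disagree: plurality picks Iris, Borda picks Ember.

No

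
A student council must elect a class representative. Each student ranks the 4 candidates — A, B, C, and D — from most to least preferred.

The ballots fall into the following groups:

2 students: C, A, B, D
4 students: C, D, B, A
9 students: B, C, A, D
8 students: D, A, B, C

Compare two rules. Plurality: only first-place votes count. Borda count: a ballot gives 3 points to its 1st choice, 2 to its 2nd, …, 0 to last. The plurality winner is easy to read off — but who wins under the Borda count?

Plurality first-place counts: A 0, B 9, C 6, D 8 → B.
Borda totals: A 29, B 41, C 36, D 32 → B.

B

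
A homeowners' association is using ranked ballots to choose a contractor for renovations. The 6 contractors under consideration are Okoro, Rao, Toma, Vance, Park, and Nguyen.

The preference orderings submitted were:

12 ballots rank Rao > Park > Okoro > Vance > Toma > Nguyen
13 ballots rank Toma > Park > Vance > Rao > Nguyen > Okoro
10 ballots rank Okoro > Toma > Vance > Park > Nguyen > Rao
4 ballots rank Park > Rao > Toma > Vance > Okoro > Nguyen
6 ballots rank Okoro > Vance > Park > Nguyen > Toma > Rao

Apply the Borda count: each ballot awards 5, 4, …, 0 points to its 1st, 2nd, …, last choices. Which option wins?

Borda scores:
  Okoro: 12·3 + 13·0 + 10·5 + 4·1 + 6·5 = 120
  Rao: 12·5 + 13·2 + 10·0 + 4·4 + 6·0 = 102
  Toma: 12·1 + 13·5 + 10·4 + 4·3 + 6·1 = 135
  Vance: 12·2 + 13·3 + 10·3 + 4·2 + 6·4 = 125
  Park: 12·4 + 13·4 + 10·2 + 4·5 + 6·3 = 158
  Nguyen: 12·0 + 13·1 + 10·1 + 4·0 + 6·2 = 35
Park has the highest total.

Park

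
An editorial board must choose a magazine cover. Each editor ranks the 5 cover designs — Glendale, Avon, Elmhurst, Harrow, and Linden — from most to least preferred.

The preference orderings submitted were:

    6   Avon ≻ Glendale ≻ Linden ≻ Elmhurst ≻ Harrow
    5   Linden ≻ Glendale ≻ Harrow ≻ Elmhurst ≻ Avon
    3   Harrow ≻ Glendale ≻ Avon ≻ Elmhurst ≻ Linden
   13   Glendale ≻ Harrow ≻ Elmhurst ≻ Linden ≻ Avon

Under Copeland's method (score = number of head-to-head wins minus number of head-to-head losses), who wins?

Pairwise results:
  Glendale vs Avon: Glendale wins 21–6.
  Glendale vs Elmhurst: Glendale wins 27–0.
  Glendale vs Harrow: Glendale wins 24–3.
  Glendale vs Linden: Glendale wins 22–5.
  Avon vs Elmhurst: Elmhurst wins 18–9.
  Avon vs Harrow: Harrow wins 21–6.
  Avon vs Linden: Linden wins 18–9.
  Elmhurst vs Harrow: Harrow wins 21–6.
  Elmhurst vs Linden: Elmhurst wins 16–11.
  Harrow vs Linden: Harrow wins 16–11.
Copeland scores (wins − losses):
  Glendale: 4 − 0 = 4
  Avon: 0 − 4 = -4
  Elmhurst: 2 − 2 = 0
  Harrow: 3 − 1 = 2
  Linden: 1 − 3 = -2
Glendale has the best Copeland score.

Glendale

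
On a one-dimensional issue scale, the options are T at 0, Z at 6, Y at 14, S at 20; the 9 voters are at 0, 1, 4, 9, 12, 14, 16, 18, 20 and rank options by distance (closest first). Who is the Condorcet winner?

Y

With single-peaked preferences on a line, the Condorcet winner is the candidate closest to the median voter.
The median voter (position 12) is closest to Y at 14.
Check: Y vs S — voters closer to Y: 7 of 9.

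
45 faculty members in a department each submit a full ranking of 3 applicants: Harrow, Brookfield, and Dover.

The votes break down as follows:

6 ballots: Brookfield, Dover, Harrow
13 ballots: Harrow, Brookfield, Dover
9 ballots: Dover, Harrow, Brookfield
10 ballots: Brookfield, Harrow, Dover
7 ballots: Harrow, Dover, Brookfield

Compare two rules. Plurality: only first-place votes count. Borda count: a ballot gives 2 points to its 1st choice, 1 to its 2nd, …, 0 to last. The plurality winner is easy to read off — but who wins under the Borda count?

Harrow

Plurality first-place counts: Harrow 20, Brookfield 16, Dover 9 → Harrow.
Borda totals: Harrow 59, Brookfield 45, Dover 31 → Harrow.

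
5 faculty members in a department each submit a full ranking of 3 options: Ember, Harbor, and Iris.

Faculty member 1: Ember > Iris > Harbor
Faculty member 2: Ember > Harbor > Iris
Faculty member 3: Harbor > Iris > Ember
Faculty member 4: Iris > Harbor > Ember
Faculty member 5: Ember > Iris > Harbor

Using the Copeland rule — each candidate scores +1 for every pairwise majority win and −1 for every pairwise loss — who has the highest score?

Ember

Pairwise results:
  Ember vs Harbor: Ember wins 3–2.
  Ember vs Iris: Ember wins 3–2.
  Harbor vs Iris: Iris wins 3–2.
Copeland scores (wins − losses):
  Ember: 2 − 0 = 2
  Harbor: 0 − 2 = -2
  Iris: 1 − 1 = 0
Ember has the best Copeland score.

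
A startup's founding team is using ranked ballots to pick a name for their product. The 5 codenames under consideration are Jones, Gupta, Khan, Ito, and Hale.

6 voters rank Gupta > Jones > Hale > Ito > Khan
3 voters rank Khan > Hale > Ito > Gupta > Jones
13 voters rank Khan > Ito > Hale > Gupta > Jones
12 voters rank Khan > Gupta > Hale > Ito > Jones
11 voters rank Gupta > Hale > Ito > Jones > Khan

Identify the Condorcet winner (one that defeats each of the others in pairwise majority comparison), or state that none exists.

Head-to-head results (45 voters total):
Jones vs Gupta: Gupta wins 45–0.
Jones vs Khan: Khan wins 28–17.
Jones vs Ito: Ito wins 39–6.
Jones vs Hale: Hale wins 39–6.
Gupta vs Khan: Khan wins 28–17.
Gupta vs Ito: Gupta wins 29–16.
Gupta vs Hale: Gupta wins 29–16.
Khan vs Ito: Khan wins 28–17.
Khan vs Hale: Khan wins 28–17.
Ito vs Hale: Hale wins 32–13.
Khan beats each rival — Jones (28–17), Gupta (28–17), Ito (28–17), Hale (28–17) — so Khan is the Condorcet winner.

Khan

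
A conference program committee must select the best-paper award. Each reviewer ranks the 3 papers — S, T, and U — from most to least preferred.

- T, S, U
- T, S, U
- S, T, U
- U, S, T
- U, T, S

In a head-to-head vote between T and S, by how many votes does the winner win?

Ballots ranking T above S: 3.
Ballots ranking S above T: 2.
T wins 3–2, a margin of 1.

1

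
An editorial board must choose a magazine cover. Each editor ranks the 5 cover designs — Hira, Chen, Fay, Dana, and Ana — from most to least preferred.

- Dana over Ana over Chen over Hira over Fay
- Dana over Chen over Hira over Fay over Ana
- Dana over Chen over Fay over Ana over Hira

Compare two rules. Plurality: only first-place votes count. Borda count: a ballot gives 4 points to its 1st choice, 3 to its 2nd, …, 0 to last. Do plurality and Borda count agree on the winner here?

Plurality first-place counts: Hira 0, Chen 0, Fay 0, Dana 3, Ana 0 → Dana.
Borda totals: Hira 3, Chen 8, Fay 3, Dana 12, Ana 4 → Dana.
The two rules agree on Dana.

Yes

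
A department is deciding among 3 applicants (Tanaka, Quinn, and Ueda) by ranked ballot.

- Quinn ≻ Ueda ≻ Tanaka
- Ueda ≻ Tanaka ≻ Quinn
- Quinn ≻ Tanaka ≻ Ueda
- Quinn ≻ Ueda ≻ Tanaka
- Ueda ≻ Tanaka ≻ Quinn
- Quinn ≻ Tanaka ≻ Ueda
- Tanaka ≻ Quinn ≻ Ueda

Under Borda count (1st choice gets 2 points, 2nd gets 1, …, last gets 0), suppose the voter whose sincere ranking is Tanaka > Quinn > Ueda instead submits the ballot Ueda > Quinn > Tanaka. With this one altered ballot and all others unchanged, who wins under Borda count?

Borda totals with the altered ballot: Tanaka 4, Quinn 9, Ueda 8.
The winner is unchanged: still Quinn.

Quinn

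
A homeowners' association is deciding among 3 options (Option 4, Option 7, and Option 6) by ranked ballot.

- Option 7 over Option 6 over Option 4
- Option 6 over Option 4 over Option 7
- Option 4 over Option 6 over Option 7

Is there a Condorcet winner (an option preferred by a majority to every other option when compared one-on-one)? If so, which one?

Option 6

Head-to-head results (3 voters total):
Option 4 vs Option 7: Option 4 wins 2–1.
Option 4 vs Option 6: Option 6 wins 2–1.
Option 7 vs Option 6: Option 6 wins 2–1.
Option 6 beats each rival — Option 4 (2–1), Option 7 (2–1) — so Option 6 is the Condorcet winner.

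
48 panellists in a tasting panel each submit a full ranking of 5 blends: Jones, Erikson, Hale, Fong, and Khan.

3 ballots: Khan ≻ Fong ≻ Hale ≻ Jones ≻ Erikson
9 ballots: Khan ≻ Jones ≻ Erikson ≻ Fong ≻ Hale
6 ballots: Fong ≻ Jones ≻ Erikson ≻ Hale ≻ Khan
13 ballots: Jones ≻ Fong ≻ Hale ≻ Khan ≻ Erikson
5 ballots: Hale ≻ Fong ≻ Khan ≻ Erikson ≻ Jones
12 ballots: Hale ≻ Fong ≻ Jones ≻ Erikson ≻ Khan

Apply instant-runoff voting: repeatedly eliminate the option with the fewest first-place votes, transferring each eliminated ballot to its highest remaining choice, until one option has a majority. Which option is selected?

Jones

Round 1: Hale 17, Jones 13, Khan 12, Fong 6, Erikson 0. Erikson has the fewest and is eliminated.
Round 2: Hale 17, Jones 13, Khan 12, Fong 6. Fong has the fewest and is eliminated.
Round 3: Jones 19, Hale 17, Khan 12. Khan has the fewest and is eliminated.
Round 4: Jones 28, Hale 20. Jones has a majority.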